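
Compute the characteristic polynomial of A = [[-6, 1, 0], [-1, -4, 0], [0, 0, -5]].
χ_A(x) = (x + 5)^3

xI - A = [[x + 6, -1, 0], [1, x + 4, 0], [0, 0, x + 5]].

Expanding det(xI - A) along the first row:
det(xI - A) = + (x + 6)·det([[x + 4, 0], [0, x + 5]]) - (-1)·det([[1, 0], [0, x + 5]]) + (0)·det([[1, x + 4], [0, 0]]).

Evaluating gives χ_A(x) = x^3 + 15x^2 + 75x + 125 = (x + 5)^3.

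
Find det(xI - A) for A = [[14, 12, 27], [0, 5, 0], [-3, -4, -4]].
χ_A(x) = (x - 5)^3

xI - A = [[x - 14, -12, -27], [0, x - 5, 0], [3, 4, x + 4]].

Expanding det(xI - A) along the first row:
det(xI - A) = + (x - 14)·det([[x - 5, 0], [4, x + 4]]) - (-12)·det([[0, 0], [3, x + 4]]) + (-27)·det([[0, x - 5], [3, 4]]).

Evaluating gives χ_A(x) = x^3 - 15x^2 + 75x - 125 = (x - 5)^3.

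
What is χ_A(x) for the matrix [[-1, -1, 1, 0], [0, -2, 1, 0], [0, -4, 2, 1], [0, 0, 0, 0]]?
xI - A = [[x + 1, 1, -1, 0], [0, x + 2, -1, 0], [0, 4, x - 2, -1], [0, 0, 0, x]].

Expanding det(xI - A) along the first row:
det(xI - A) = + (x + 1)·det([[x + 2, -1, 0], [4, x - 2, -1], [0, 0, x]]) - (1)·det([[0, -1, 0], [0, x - 2, -1], [0, 0, x]]) + (-1)·det([[0, x + 2, 0], [0, 4, -1], [0, 0, x]]) - (0)·det([[0, x + 2, -1], [0, 4, x - 2], [0, 0, 0]]).

Evaluating gives χ_A(x) = x^4 + x^3 = x^3(x + 1).

χ_A(x) = x^3(x + 1)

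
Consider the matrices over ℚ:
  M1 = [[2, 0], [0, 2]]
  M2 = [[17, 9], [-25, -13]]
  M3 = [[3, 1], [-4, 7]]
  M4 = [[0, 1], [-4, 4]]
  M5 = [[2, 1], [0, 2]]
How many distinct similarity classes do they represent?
3 classes: {M1}, {M2, M4, M5}, {M3}

Characteristic polynomials: χ_{M1} = (x - 2)^2, χ_{M2} = (x - 2)^2, χ_{M3} = (x - 5)^2, χ_{M4} = (x - 2)^2, χ_{M5} = (x - 2)^2.

{M1}: invariant factors x - 2, x - 2.

{M2, M4, M5}: invariant factors (x - 2)^2.

{M3}: invariant factors (x - 5)^2.

Matrices are similar if and only if their invariant-factor lists agree; the partition into similarity classes is {M1}, {M2, M4, M5}, {M3}.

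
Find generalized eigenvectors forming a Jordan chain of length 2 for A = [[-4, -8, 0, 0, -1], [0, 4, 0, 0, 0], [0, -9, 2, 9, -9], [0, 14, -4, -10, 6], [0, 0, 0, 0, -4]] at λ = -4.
v_1 = [[0, 0, -3, 1, -1]]^T, v_2 = [[1, 0, 0, 0, 0]]^T

We seek v_1 ∈ ker((A + 4I)^2) \ ker(A + 4I), then set v_{i+1} = (A + 4I) v_i.

One such chain is v_1 = [[0, 0, -3, 1, -1]]^T, v_2 = [[1, 0, 0, 0, 0]]^T. Check: (A + 4I) v_2 = [[0, 0, 0, 0, 0]]^T = 0.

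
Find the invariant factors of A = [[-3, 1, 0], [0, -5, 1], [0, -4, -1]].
The Jordan structure of A has elementary divisors (x + 3)^3. Arranging the block sizes at each eigenvalue in decreasing order and taking row products gives the invariant factors.

Invariant factors (smallest first, each dividing the next): (x + 3)^3.

Check: the last factor (x + 3)^3 is the minimal polynomial, and the product (x + 3)^3 is the characteristic polynomial.

(x + 3)^3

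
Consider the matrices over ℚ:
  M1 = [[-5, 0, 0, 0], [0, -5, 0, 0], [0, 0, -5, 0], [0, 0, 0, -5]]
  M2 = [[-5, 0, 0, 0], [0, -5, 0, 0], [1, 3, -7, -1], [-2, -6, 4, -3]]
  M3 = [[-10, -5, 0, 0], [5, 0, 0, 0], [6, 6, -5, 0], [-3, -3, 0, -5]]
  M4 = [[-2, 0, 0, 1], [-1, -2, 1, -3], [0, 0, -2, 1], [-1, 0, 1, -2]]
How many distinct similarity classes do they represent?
3 classes: {M1}, {M2, M3}, {M4}

Characteristic polynomials: χ_{M1} = (x + 5)^4, χ_{M2} = (x + 5)^4, χ_{M3} = (x + 5)^4, χ_{M4} = (x + 2)^4.

{M1}: invariant factors x + 5, x + 5, x + 5, x + 5.

{M2, M3}: invariant factors x + 5, x + 5, (x + 5)^2.

{M4}: invariant factors x + 2, (x + 2)^3.

Matrices are similar if and only if their invariant-factor lists agree; the partition into similarity classes is {M1}, {M2, M3}, {M4}.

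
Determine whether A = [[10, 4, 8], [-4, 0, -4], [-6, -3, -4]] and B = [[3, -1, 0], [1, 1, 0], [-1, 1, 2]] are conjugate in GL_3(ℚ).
Yes.

Two matrices over a field are similar if and only if they have the same invariant factors.

Both A and B have characteristic polynomial (x - 2)^3 and minimal polynomial (x - 2)^2. Computing further, both have invariant factors x - 2, (x - 2)^2. Hence A and B are similar.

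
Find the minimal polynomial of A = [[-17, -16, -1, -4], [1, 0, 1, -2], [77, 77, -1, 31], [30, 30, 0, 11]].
m_A(x) = (x + 1)^3(x + 4)

The characteristic polynomial factors as (x + 1)^3(x + 4). The minimal polynomial is ∏(x - λ)^{k_λ} where k_λ is the size of the largest Jordan block at λ.

For λ = -4: rank(A + 4I) = 3, and the largest Jordan block has size 1 (the smallest k with rank((A + 4I)^k) = rank((A + 4I)^(k+1))).
For λ = -1: rank(A + I) = 3, and the largest Jordan block has size 3 (the smallest k with rank((A + I)^k) = rank((A + I)^(k+1))).

So m_A(x) = (x + 1)^3(x + 4).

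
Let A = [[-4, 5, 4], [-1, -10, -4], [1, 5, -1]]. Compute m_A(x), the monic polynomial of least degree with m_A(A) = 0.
m_A(x) = (x + 5)^2

The characteristic polynomial factors as (x + 5)^3. The minimal polynomial is ∏(x - λ)^{k_λ} where k_λ is the size of the largest Jordan block at λ.

For λ = -5: rank(A + 5I) = 1, and the largest Jordan block has size 2 (the smallest k with rank((A + 5I)^k) = rank((A + 5I)^(k+1))).

So m_A(x) = (x + 5)^2.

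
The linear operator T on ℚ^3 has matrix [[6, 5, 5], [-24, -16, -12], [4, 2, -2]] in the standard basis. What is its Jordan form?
The characteristic polynomial is det(xI - A) = (x + 4)^3, so the eigenvalues are -4 (algebraic multiplicity 3).

For λ = -4: rank(A + 4I) = 1, rank((A + 4I)^2) = 0. The eigenspace has dimension 3 - 1 = 2, so there are 2 Jordan blocks; the rank sequence gives block sizes [2, 1].

Assembling the blocks gives the Jordan form J above.

J = [[-4, 1, 0], [0, -4, 0], [0, 0, -4]]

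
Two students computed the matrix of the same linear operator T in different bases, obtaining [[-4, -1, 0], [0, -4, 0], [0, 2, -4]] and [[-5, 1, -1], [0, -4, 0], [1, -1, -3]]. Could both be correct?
Two matrices over a field are similar if and only if they have the same invariant factors.

Both A and B have characteristic polynomial (x + 4)^3 and minimal polynomial (x + 4)^2. Computing further, both have invariant factors x + 4, (x + 4)^2. Hence A and B are similar.

Yes.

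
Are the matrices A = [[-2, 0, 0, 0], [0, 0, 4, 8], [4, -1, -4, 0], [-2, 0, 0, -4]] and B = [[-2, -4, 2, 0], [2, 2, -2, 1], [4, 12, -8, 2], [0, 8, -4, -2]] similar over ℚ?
Yes.

Two matrices over a field are similar if and only if they have the same invariant factors.

Both A and B have characteristic polynomial (x + 2)^3(x + 4) and minimal polynomial (x + 2)^2(x + 4). Computing further, both have invariant factors x + 2, (x + 2)^2(x + 4). Hence A and B are similar.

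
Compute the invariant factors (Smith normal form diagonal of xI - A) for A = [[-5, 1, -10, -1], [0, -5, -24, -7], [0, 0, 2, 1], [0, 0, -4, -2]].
x^2(x + 5)^2

The Jordan structure of A has elementary divisors (x + 5)^2, x^2. Arranging the block sizes at each eigenvalue in decreasing order and taking row products gives the invariant factors.

Invariant factors (smallest first, each dividing the next): x^2(x + 5)^2.

Check: the last factor x^2(x + 5)^2 is the minimal polynomial, and the product x^2(x + 5)^2 is the characteristic polynomial.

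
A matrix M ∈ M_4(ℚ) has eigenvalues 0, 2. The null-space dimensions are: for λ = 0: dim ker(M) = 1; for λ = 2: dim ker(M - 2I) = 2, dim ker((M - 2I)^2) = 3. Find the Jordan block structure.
λ = 0: successive nullity increments [1] count blocks of size ≥ k; block sizes are [1].
λ = 2: successive nullity increments [2, 1] count blocks of size ≥ k; block sizes are [2, 1].

Jordan blocks: (0, 1), (2, 2), (2, 1)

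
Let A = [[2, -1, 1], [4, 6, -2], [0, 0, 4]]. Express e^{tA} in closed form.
A has Jordan form J = [[4, 1, 0], [0, 4, 0], [0, 0, 4]] with A = PJP^{-1}, so e^{tA} = P e^{tJ} P^{-1}.

For a Jordan block J_k(λ), e^{tJ_k(λ)} = e^{λt} · (I + tN + t^2 N^2/2! + ... + t^{k-1} N^{k-1}/(k-1)!) where N is the nilpotent superdiagonal part.

Assembling the blocks and conjugating back gives the entries of e^{tA} as shown above.

e^{tA} = [[(1 - 2*t)*e^{4*t}, -t*e^{4*t}, t*e^{4*t}], [4*t*e^{4*t}, (2*t + 1)*e^{4*t}, -2*t*e^{4*t}], [0, 0, e^{4*t}]]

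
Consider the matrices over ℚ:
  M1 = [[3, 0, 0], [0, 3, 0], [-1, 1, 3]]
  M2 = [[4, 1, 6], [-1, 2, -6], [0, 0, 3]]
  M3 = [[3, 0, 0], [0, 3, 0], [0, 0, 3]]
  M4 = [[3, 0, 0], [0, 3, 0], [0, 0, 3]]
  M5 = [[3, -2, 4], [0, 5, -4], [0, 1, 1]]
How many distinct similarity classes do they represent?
Characteristic polynomials: χ_{M1} = (x - 3)^3, χ_{M2} = (x - 3)^3, χ_{M3} = (x - 3)^3, χ_{M4} = (x - 3)^3, χ_{M5} = (x - 3)^3.

{M1, M2, M5}: invariant factors x - 3, (x - 3)^2.

{M3, M4}: invariant factors x - 3, x - 3, x - 3.

Matrices are similar if and only if their invariant-factor lists agree; the partition into similarity classes is {M1, M2, M5}, {M3, M4}.

2 classes: {M1, M2, M5}, {M3, M4}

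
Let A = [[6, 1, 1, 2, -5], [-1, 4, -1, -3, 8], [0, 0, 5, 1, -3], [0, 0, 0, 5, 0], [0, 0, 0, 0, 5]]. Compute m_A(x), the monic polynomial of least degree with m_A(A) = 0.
m_A(x) = (x - 5)^2

The characteristic polynomial factors as (x - 5)^5. The minimal polynomial is ∏(x - λ)^{k_λ} where k_λ is the size of the largest Jordan block at λ.

For λ = 5: rank(A - 5I) = 2, and the largest Jordan block has size 2 (the smallest k with rank((A - 5I)^k) = rank((A - 5I)^(k+1))).

So m_A(x) = (x - 5)^2.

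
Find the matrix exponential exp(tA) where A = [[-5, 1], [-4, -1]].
A has Jordan form J = [[-3, 1], [0, -3]] with A = PJP^{-1}, so e^{tA} = P e^{tJ} P^{-1}.

For a Jordan block J_k(λ), e^{tJ_k(λ)} = e^{λt} · (I + tN + t^2 N^2/2! + ... + t^{k-1} N^{k-1}/(k-1)!) where N is the nilpotent superdiagonal part.

Assembling the blocks and conjugating back gives the entries of e^{tA} as shown above.

e^{tA} = [[(1 - 2*t)*e^{-3*t}, t*e^{-3*t}], [-4*t*e^{-3*t}, (2*t + 1)*e^{-3*t}]]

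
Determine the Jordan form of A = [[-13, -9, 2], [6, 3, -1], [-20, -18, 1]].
J = [[-3, 1, 0], [0, -3, 1], [0, 0, -3]]

The characteristic polynomial is det(xI - A) = (x + 3)^3, so the eigenvalues are -3 (algebraic multiplicity 3).

For λ = -3: rank(A + 3I) = 2, rank((A + 3I)^2) = 1, rank((A + 3I)^3) = 0. The eigenspace has dimension 3 - 2 = 1, so there is 1 Jordan block; the rank sequence gives block sizes [3].

Assembling the blocks gives the Jordan form J above.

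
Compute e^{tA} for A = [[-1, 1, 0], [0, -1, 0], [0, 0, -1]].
e^{tA} = [[e^{-t}, t*e^{-t}, 0], [0, e^{-t}, 0], [0, 0, e^{-t}]]

A has Jordan form J = [[-1, 1, 0], [0, -1, 0], [0, 0, -1]] with A = PJP^{-1}, so e^{tA} = P e^{tJ} P^{-1}.

For a Jordan block J_k(λ), e^{tJ_k(λ)} = e^{λt} · (I + tN + t^2 N^2/2! + ... + t^{k-1} N^{k-1}/(k-1)!) where N is the nilpotent superdiagonal part.

Assembling the blocks and conjugating back gives the entries of e^{tA} as shown above.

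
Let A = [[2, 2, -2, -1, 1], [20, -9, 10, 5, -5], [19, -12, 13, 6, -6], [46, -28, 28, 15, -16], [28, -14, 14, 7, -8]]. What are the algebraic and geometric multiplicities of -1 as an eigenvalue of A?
algebraic multiplicity 1, geometric multiplicity 1

The characteristic polynomial is (x - 6)^2(x - 1)^2(x + 1), so the factor x + 1 appears with exponent 1: the algebraic multiplicity is 1.

rank(A + I) = 4, so the eigenspace has dimension 5 - 4 = 1: the geometric multiplicity is 1.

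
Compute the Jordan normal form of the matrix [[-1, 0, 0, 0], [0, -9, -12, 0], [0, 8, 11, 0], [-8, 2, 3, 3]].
The characteristic polynomial is det(xI - A) = (x - 3)^2(x + 1)^2, so the eigenvalues are -1 (algebraic multiplicity 2), 3 (algebraic multiplicity 2).

For λ = -1: rank(A + I) = 2. The eigenspace has dimension 4 - 2 = 2, so there are 2 Jordan blocks; the rank sequence gives block sizes [1, 1].

For λ = 3: rank(A - 3I) = 3, rank((A - 3I)^2) = 2. The eigenspace has dimension 4 - 3 = 1, so there is 1 Jordan block; the rank sequence gives block sizes [2].

Assembling the blocks gives the Jordan form J above.

J = [[-1, 0, 0, 0], [0, -1, 0, 0], [0, 0, 3, 1], [0, 0, 0, 3]]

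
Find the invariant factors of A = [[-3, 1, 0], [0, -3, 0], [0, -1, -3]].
x + 3, (x + 3)^2

The Jordan structure of A has elementary divisors (x + 3)^2, (x + 3). Arranging the block sizes at each eigenvalue in decreasing order and taking row products gives the invariant factors.

Invariant factors (smallest first, each dividing the next): x + 3, (x + 3)^2.

Check: the last factor (x + 3)^2 is the minimal polynomial, and the product (x + 3)^3 is the characteristic polynomial.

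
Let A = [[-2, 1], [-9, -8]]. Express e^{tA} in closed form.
A has Jordan form J = [[-5, 1], [0, -5]] with A = PJP^{-1}, so e^{tA} = P e^{tJ} P^{-1}.

For a Jordan block J_k(λ), e^{tJ_k(λ)} = e^{λt} · (I + tN + t^2 N^2/2! + ... + t^{k-1} N^{k-1}/(k-1)!) where N is the nilpotent superdiagonal part.

Assembling the blocks and conjugating back gives the entries of e^{tA} as shown above.

e^{tA} = [[(3*t + 1)*e^{-5*t}, t*e^{-5*t}], [-9*t*e^{-5*t}, (1 - 3*t)*e^{-5*t}]]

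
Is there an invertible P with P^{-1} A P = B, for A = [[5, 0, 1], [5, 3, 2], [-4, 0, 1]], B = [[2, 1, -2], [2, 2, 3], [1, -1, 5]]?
Yes.

Two matrices over a field are similar if and only if they have the same invariant factors.

Both A and B have characteristic polynomial (x - 3)^3 and minimal polynomial (x - 3)^3. Computing further, both have invariant factors (x - 3)^3. Hence A and B are similar.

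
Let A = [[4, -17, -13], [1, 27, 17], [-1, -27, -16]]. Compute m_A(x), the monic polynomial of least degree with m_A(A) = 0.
m_A(x) = (x - 5)^3

The characteristic polynomial factors as (x - 5)^3. The minimal polynomial is ∏(x - λ)^{k_λ} where k_λ is the size of the largest Jordan block at λ.

For λ = 5: rank(A - 5I) = 2, and the largest Jordan block has size 3 (the smallest k with rank((A - 5I)^k) = rank((A - 5I)^(k+1))).

So m_A(x) = (x - 5)^3.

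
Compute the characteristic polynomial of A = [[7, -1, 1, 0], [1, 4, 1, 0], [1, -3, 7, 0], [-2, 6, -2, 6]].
χ_A(x) = (x - 6)^4

xI - A = [[x - 7, 1, -1, 0], [-1, x - 4, -1, 0], [-1, 3, x - 7, 0], [2, -6, 2, x - 6]].

Expanding det(xI - A) along the first row:
det(xI - A) = + (x - 7)·det([[x - 4, -1, 0], [3, x - 7, 0], [-6, 2, x - 6]]) - (1)·det([[-1, -1, 0], [-1, x - 7, 0], [2, 2, x - 6]]) + (-1)·det([[-1, x - 4, 0], [-1, 3, 0], [2, -6, x - 6]]) - (0)·det([[-1, x - 4, -1], [-1, 3, x - 7], [2, -6, 2]]).

Evaluating gives χ_A(x) = x^4 - 24x^3 + 216x^2 - 864x + 1296 = (x - 6)^4.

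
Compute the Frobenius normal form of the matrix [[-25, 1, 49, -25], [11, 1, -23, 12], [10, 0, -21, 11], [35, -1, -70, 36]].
The invariant factors of A (the non-unit diagonal entries of the Smith normal form of xI - A over ℚ[x]) are x(x - 1)(x + 5)^2, each dividing the next. The characteristic polynomial is their product, x(x - 1)(x + 5)^2.

The rational canonical form is the block-diagonal matrix of companion matrices C(f_i):
R = [[0, 0, 0, 0], [1, 0, 0, 25], [0, 1, 0, -15], [0, 0, 1, -9]].

R = [[0, 0, 0, 0], [1, 0, 0, 25], [0, 1, 0, -15], [0, 0, 1, -9]]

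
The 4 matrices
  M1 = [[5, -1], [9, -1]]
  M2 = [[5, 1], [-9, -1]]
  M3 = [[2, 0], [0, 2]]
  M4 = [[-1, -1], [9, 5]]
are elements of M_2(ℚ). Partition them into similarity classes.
Characteristic polynomials: χ_{M1} = (x - 2)^2, χ_{M2} = (x - 2)^2, χ_{M3} = (x - 2)^2, χ_{M4} = (x - 2)^2.

{M1, M2, M4}: invariant factors (x - 2)^2.

{M3}: invariant factors x - 2, x - 2.

Matrices are similar if and only if their invariant-factor lists agree; the partition into similarity classes is {M1, M2, M4}, {M3}.

2 classes: {M1, M2, M4}, {M3}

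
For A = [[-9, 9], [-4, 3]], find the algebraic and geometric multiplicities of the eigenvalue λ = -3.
The characteristic polynomial is (x + 3)^2, so the factor x + 3 appears with exponent 2: the algebraic multiplicity is 2.

rank(A + 3I) = 1, so the eigenspace has dimension 2 - 1 = 1: the geometric multiplicity is 1.

Since 1 < 2, A is not diagonalizable.

algebraic multiplicity 2, geometric multiplicity 1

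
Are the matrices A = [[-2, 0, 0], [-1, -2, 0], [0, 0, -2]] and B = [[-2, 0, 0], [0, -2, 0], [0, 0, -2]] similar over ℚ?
No.

Both have characteristic polynomial (x + 2)^3, but the minimal polynomial of A is (x + 2)^2 while the minimal polynomial of B is x + 2. The minimal polynomial is a similarity invariant, so A and B are not similar.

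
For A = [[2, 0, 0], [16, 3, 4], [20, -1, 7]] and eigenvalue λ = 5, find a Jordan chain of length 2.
We seek v_1 ∈ ker((A - 5I)^2) \ ker(A - 5I), then set v_{i+1} = (A - 5I) v_i.

One such chain is v_1 = [[0, -1, -1]]^T, v_2 = [[0, -2, -1]]^T. Check: (A - 5I) v_2 = [[0, 0, 0]]^T = 0.

v_1 = [[0, -1, -1]]^T, v_2 = [[0, -2, -1]]^T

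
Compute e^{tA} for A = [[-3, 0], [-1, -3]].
e^{tA} = [[e^{-3*t}, 0], [-t*e^{-3*t}, e^{-3*t}]]

A has Jordan form J = [[-3, 1], [0, -3]] with A = PJP^{-1}, so e^{tA} = P e^{tJ} P^{-1}.

For a Jordan block J_k(λ), e^{tJ_k(λ)} = e^{λt} · (I + tN + t^2 N^2/2! + ... + t^{k-1} N^{k-1}/(k-1)!) where N is the nilpotent superdiagonal part.

Assembling the blocks and conjugating back gives the entries of e^{tA} as shown above.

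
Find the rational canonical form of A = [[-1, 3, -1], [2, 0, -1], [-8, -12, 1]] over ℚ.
The invariant factors of A (the non-unit diagonal entries of the Smith normal form of xI - A over ℚ[x]) are x + 3, (x - 6)(x + 3), each dividing the next. The characteristic polynomial is their product, (x - 6)(x + 3)^2.

The rational canonical form is the block-diagonal matrix of companion matrices C(f_i):
R = [[-3, 0, 0], [0, 0, 18], [0, 1, 3]].

R = [[-3, 0, 0], [0, 0, 18], [0, 1, 3]]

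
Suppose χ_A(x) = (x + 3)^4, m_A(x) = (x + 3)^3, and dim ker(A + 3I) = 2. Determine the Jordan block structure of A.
λ = -3: algebraic multiplicity 4 (exponent in χ_A), largest block size 3 (exponent in m_A), 2 blocks (geometric multiplicity). These force block sizes [3, 1].

Jordan blocks: (-3, 3), (-3, 1)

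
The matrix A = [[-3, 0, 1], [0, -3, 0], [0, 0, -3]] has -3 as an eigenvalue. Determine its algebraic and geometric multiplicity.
algebraic multiplicity 3, geometric multiplicity 2

The characteristic polynomial is (x + 3)^3, so the factor x + 3 appears with exponent 3: the algebraic multiplicity is 3.

rank(A + 3I) = 1, so the eigenspace has dimension 3 - 1 = 2: the geometric multiplicity is 2.

Since 2 < 3, A is not diagonalizable.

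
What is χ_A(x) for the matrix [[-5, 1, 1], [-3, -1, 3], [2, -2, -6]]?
χ_A(x) = (x + 4)^3

xI - A = [[x + 5, -1, -1], [3, x + 1, -3], [-2, 2, x + 6]].

Expanding det(xI - A) along the first row:
det(xI - A) = + (x + 5)·det([[x + 1, -3], [2, x + 6]]) - (-1)·det([[3, -3], [-2, x + 6]]) + (-1)·det([[3, x + 1], [-2, 2]]).

Evaluating gives χ_A(x) = x^3 + 12x^2 + 48x + 64 = (x + 4)^3.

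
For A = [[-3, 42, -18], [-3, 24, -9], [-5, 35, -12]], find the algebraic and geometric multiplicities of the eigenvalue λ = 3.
algebraic multiplicity 3, geometric multiplicity 2

The characteristic polynomial is (x - 3)^3, so the factor x - 3 appears with exponent 3: the algebraic multiplicity is 3.

rank(A - 3I) = 1, so the eigenspace has dimension 3 - 1 = 2: the geometric multiplicity is 2.

Since 2 < 3, A is not diagonalizable.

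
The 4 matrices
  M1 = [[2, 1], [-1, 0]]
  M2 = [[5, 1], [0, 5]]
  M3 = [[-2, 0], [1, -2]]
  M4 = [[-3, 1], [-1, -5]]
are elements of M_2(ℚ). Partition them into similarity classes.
4 classes: {M1}, {M2}, {M3}, {M4}

Characteristic polynomials: χ_{M1} = (x - 1)^2, χ_{M2} = (x - 5)^2, χ_{M3} = (x + 2)^2, χ_{M4} = (x + 4)^2.

{M1}: invariant factors (x - 1)^2.

{M2}: invariant factors (x - 5)^2.

{M3}: invariant factors (x + 2)^2.

{M4}: invariant factors (x + 4)^2.

Matrices are similar if and only if their invariant-factor lists agree; the partition into similarity classes is {M1}, {M2}, {M3}, {M4}.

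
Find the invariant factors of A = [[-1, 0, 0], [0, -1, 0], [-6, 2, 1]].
x + 1, (x - 1)(x + 1)

The Jordan structure of A has elementary divisors (x + 1), (x + 1), (x - 1). Arranging the block sizes at each eigenvalue in decreasing order and taking row products gives the invariant factors.

Invariant factors (smallest first, each dividing the next): x + 1, (x - 1)(x + 1).

Check: the last factor (x - 1)(x + 1) is the minimal polynomial, and the product (x - 1)(x + 1)^2 is the characteristic polynomial.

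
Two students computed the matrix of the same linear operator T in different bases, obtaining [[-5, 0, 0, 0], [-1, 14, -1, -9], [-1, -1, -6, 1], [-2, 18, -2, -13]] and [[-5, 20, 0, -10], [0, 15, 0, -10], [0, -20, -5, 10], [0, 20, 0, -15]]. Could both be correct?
Both have characteristic polynomial (x - 5)(x + 5)^3, but the minimal polynomial of A is (x - 5)(x + 5)^2 while the minimal polynomial of B is (x - 5)(x + 5). The minimal polynomial is a similarity invariant, so A and B are not similar.

No.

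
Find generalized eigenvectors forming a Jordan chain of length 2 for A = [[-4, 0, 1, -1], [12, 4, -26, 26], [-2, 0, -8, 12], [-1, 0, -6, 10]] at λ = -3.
We seek v_1 ∈ ker((A + 3I)^2) \ ker(A + 3I), then set v_{i+1} = (A + 3I) v_i.

One such chain is v_1 = [[0, 4, 2, 1]]^T, v_2 = [[1, 2, 2, 1]]^T. Check: (A + 3I) v_2 = [[0, 0, 0, 0]]^T = 0.

v_1 = [[0, 4, 2, 1]]^T, v_2 = [[1, 2, 2, 1]]^T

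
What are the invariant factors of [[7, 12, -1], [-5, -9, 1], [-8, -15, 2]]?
The Jordan structure of A has elementary divisors x^3. Arranging the block sizes at each eigenvalue in decreasing order and taking row products gives the invariant factors.

Invariant factors (smallest first, each dividing the next): x^3.

Check: the last factor x^3 is the minimal polynomial, and the product x^3 is the characteristic polynomial.

x^3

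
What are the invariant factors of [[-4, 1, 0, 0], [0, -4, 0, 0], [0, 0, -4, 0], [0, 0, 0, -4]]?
The Jordan structure of A has elementary divisors (x + 4)^2, (x + 4), (x + 4). Arranging the block sizes at each eigenvalue in decreasing order and taking row products gives the invariant factors.

Invariant factors (smallest first, each dividing the next): x + 4, x + 4, (x + 4)^2.

Check: the last factor (x + 4)^2 is the minimal polynomial, and the product (x + 4)^4 is the characteristic polynomial.

x + 4, x + 4, (x + 4)^2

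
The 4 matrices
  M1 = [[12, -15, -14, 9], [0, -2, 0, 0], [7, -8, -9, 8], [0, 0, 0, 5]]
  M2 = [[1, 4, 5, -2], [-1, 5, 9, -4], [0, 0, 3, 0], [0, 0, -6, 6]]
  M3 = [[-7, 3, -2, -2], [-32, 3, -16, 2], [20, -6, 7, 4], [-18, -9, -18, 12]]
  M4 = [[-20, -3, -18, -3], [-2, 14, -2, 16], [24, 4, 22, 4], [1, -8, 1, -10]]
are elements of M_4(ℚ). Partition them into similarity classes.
4 classes: {M1}, {M2}, {M3}, {M4}

Characteristic polynomials: χ_{M1} = (x - 5)^2(x + 2)^2, χ_{M2} = (x - 6)(x - 3)^3, χ_{M3} = (x - 6)(x - 3)^3, χ_{M4} = (x - 5)^2(x + 2)^2.

{M1}: invariant factors (x - 5)^2(x + 2)^2.

{M2}: invariant factors (x - 6)(x - 3)^3.

{M3}: invariant factors x - 3, (x - 6)(x - 3)^2.

{M4}: invariant factors x + 2, (x - 5)^2(x + 2).

Matrices are similar if and only if their invariant-factor lists agree; the partition into similarity classes is {M1}, {M2}, {M3}, {M4}.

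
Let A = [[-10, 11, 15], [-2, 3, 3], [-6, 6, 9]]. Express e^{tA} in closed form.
A has Jordan form J = [[0, 0, 0], [0, 1, 1], [0, 0, 1]] with A = PJP^{-1}, so e^{tA} = P e^{tJ} P^{-1}.

For a Jordan block J_k(λ), e^{tJ_k(λ)} = e^{λt} · (I + tN + t^2 N^2/2! + ... + t^{k-1} N^{k-1}/(k-1)!) where N is the nilpotent superdiagonal part.

Assembling the blocks and conjugating back gives the entries of e^{tA} as shown above.

e^{tA} = [[-2*t*e^{t} - 8*e^{t} + 9, 2*t*e^{t} + 9*e^{t} - 9, 3*t*e^{t} + 12*e^{t} - 12], [-2*t*e^{t}, (2*t + 1)*e^{t}, 3*t*e^{t}], [6 - 6*e^{t}, 6*e^{t} - 6, 9*e^{t} - 8]]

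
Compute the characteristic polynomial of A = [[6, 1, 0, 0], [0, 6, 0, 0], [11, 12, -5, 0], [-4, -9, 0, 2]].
χ_A(x) = (x - 6)^2(x - 2)(x + 5)

xI - A = [[x - 6, -1, 0, 0], [0, x - 6, 0, 0], [-11, -12, x + 5, 0], [4, 9, 0, x - 2]].

Expanding det(xI - A) along the first row:
det(xI - A) = + (x - 6)·det([[x - 6, 0, 0], [-12, x + 5, 0], [9, 0, x - 2]]) - (-1)·det([[0, 0, 0], [-11, x + 5, 0], [4, 0, x - 2]]) + (0)·det([[0, x - 6, 0], [-11, -12, 0], [4, 9, x - 2]]) - (0)·det([[0, x - 6, 0], [-11, -12, x + 5], [4, 9, 0]]).

Evaluating gives χ_A(x) = x^4 - 9x^3 - 10x^2 + 228x - 360 = (x - 6)^2(x - 2)(x + 5).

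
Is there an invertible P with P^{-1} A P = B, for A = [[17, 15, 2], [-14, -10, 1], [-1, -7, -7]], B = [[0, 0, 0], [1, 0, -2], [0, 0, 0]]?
No.

Both have characteristic polynomial x^3, but the minimal polynomial of A is x^3 while the minimal polynomial of B is x^2. The minimal polynomial is a similarity invariant, so A and B are not similar.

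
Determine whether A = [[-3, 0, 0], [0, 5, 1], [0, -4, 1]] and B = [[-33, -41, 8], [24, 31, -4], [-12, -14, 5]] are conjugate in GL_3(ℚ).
Two matrices over a field are similar if and only if they have the same invariant factors.

Both A and B have characteristic polynomial (x - 3)^2(x + 3) and minimal polynomial (x - 3)^2(x + 3). Computing further, both have invariant factors (x - 3)^2(x + 3). Hence A and B are similar.

Yes.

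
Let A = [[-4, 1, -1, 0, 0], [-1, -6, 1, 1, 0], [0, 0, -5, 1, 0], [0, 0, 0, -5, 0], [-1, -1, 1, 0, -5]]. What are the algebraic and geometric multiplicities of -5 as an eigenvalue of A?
The characteristic polynomial is (x + 5)^5, so the factor x + 5 appears with exponent 5: the algebraic multiplicity is 5.

rank(A + 5I) = 2, so the eigenspace has dimension 5 - 2 = 3: the geometric multiplicity is 3.

Since 3 < 5, A is not diagonalizable.

algebraic multiplicity 5, geometric multiplicity 3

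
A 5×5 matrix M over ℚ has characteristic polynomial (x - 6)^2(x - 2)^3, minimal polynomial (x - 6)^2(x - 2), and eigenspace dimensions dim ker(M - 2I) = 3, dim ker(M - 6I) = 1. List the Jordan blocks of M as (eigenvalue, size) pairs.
λ = 2: algebraic multiplicity 3 (exponent in χ_M), largest block size 1 (exponent in m_M), 3 blocks (geometric multiplicity). These force block sizes [1, 1, 1].
λ = 6: algebraic multiplicity 2 (exponent in χ_M), largest block size 2 (exponent in m_M), 1 block (geometric multiplicity). This forces block sizes [2].

Jordan blocks: (2, 1), (2, 1), (2, 1), (6, 2)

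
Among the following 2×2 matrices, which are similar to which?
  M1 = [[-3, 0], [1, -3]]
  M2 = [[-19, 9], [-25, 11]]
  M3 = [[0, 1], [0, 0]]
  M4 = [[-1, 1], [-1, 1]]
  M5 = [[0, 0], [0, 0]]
Characteristic polynomials: χ_{M1} = (x + 3)^2, χ_{M2} = (x + 4)^2, χ_{M3} = x^2, χ_{M4} = x^2, χ_{M5} = x^2.

{M1}: invariant factors (x + 3)^2.

{M2}: invariant factors (x + 4)^2.

{M3, M4}: invariant factors x^2.

{M5}: invariant factors x, x.

Matrices are similar if and only if their invariant-factor lists agree; the partition into similarity classes is {M1}, {M2}, {M3, M4}, {M5}.

4 classes: {M1}, {M2}, {M3, M4}, {M5}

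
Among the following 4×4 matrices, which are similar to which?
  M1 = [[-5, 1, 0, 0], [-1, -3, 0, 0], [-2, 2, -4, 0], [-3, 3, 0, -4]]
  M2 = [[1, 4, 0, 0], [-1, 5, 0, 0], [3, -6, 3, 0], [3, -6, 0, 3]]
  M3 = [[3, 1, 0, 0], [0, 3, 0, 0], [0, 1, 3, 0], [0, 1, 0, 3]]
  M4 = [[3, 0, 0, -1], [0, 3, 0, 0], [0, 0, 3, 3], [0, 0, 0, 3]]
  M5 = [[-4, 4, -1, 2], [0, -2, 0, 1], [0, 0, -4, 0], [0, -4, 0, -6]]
Characteristic polynomials: χ_{M1} = (x + 4)^4, χ_{M2} = (x - 3)^4, χ_{M3} = (x - 3)^4, χ_{M4} = (x - 3)^4, χ_{M5} = (x + 4)^4.

{M1}: invariant factors x + 4, x + 4, (x + 4)^2.

{M2, M3, M4}: invariant factors x - 3, x - 3, (x - 3)^2.

{M5}: invariant factors (x + 4)^2, (x + 4)^2.

Matrices are similar if and only if their invariant-factor lists agree; the partition into similarity classes is {M1}, {M2, M3, M4}, {M5}.

3 classes: {M1}, {M2, M3, M4}, {M5}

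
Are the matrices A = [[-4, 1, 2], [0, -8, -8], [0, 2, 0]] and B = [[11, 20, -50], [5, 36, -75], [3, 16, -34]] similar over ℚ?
No.

trace(A) = -12 but trace(B) = 13. The trace is a similarity invariant, so A and B are not similar.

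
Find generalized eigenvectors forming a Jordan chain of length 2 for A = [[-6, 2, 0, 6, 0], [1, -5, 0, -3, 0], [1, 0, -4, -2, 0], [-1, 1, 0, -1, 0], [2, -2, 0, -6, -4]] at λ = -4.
We seek v_1 ∈ ker((A + 4I)^2) \ ker(A + 4I), then set v_{i+1} = (A + 4I) v_i.

One such chain is v_1 = [[-4, 3, 1, -2, 4]]^T, v_2 = [[2, -1, 0, 1, -2]]^T. Check: (A + 4I) v_2 = [[0, 0, 0, 0, 0]]^T = 0.

v_1 = [[-4, 3, 1, -2, 4]]^T, v_2 = [[2, -1, 0, 1, -2]]^T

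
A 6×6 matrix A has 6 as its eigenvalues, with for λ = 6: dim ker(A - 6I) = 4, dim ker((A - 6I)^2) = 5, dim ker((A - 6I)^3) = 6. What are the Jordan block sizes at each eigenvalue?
Jordan blocks: (6, 3), (6, 1), (6, 1), (6, 1)

λ = 6: successive nullity increments [4, 1, 1] count blocks of size ≥ k; block sizes are [3, 1, 1, 1].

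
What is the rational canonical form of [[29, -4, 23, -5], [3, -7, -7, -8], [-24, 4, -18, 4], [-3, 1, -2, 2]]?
R = [[0, 0, 0, -72], [1, 0, 0, 24], [0, 1, 0, -2], [0, 0, 1, 6]]

The invariant factors of A (the non-unit diagonal entries of the Smith normal form of xI - A over ℚ[x]) are (x - 6)(x - 2)(x^2 + 2x + 6), each dividing the next. The characteristic polynomial is their product, (x - 6)(x - 2)(x^2 + 2x + 6).

The rational canonical form is the block-diagonal matrix of companion matrices C(f_i):
R = [[0, 0, 0, -72], [1, 0, 0, 24], [0, 1, 0, -2], [0, 0, 1, 6]].

Note the characteristic polynomial does not split into linear factors over ℚ, so A has no Jordan form over ℚ; the rational canonical form exists over any field.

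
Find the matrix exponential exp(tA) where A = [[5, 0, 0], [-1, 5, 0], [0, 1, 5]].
e^{tA} = [[e^{5*t}, 0, 0], [-t*e^{5*t}, e^{5*t}, 0], [-t^2*e^{5*t}/2, t*e^{5*t}, e^{5*t}]]

A has Jordan form J = [[5, 1, 0], [0, 5, 1], [0, 0, 5]] with A = PJP^{-1}, so e^{tA} = P e^{tJ} P^{-1}.

For a Jordan block J_k(λ), e^{tJ_k(λ)} = e^{λt} · (I + tN + t^2 N^2/2! + ... + t^{k-1} N^{k-1}/(k-1)!) where N is the nilpotent superdiagonal part.

Assembling the blocks and conjugating back gives the entries of e^{tA} as shown above.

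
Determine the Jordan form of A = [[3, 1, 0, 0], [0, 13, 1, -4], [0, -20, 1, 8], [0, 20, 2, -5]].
The characteristic polynomial is det(xI - A) = (x - 3)^4, so the eigenvalues are 3 (algebraic multiplicity 4).

For λ = 3: rank(A - 3I) = 2, rank((A - 3I)^2) = 1, rank((A - 3I)^3) = 0. The eigenspace has dimension 4 - 2 = 2, so there are 2 Jordan blocks; the rank sequence gives block sizes [3, 1].

Assembling the blocks gives the Jordan form J above.

J = [[3, 1, 0, 0], [0, 3, 1, 0], [0, 0, 3, 0], [0, 0, 0, 3]]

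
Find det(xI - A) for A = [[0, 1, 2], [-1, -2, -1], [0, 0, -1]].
xI - A = [[x, -1, -2], [1, x + 2, 1], [0, 0, x + 1]].

Expanding det(xI - A) along the first row:
det(xI - A) = + (x)·det([[x + 2, 1], [0, x + 1]]) - (-1)·det([[1, 1], [0, x + 1]]) + (-2)·det([[1, x + 2], [0, 0]]).

Evaluating gives χ_A(x) = x^3 + 3x^2 + 3x + 1 = (x + 1)^3.

χ_A(x) = (x + 1)^3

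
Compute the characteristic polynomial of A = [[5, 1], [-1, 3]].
χ_A(x) = (x - 4)^2

xI - A = [[x - 5, -1], [1, x - 3]].

Expanding det(xI - A) along the first row:
det(xI - A) = + (x - 5)·det([[x - 3]]) - (-1)·det([[1]]).

Evaluating gives χ_A(x) = x^2 - 8x + 16 = (x - 4)^2.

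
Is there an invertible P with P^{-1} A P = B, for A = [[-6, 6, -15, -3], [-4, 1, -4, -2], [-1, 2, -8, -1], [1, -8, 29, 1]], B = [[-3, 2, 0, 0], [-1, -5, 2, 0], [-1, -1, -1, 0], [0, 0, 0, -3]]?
Two matrices over a field are similar if and only if they have the same invariant factors.

Both A and B have characteristic polynomial (x + 3)^4 and minimal polynomial (x + 3)^3. Computing further, both have invariant factors x + 3, (x + 3)^3. Hence A and B are similar.

Yes.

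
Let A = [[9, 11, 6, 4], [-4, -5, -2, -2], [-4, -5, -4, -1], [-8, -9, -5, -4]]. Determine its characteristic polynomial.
χ_A(x) = (x + 1)^4

xI - A = [[x - 9, -11, -6, -4], [4, x + 5, 2, 2], [4, 5, x + 4, 1], [8, 9, 5, x + 4]].

Expanding det(xI - A) along the first row:
det(xI - A) = + (x - 9)·det([[x + 5, 2, 2], [5, x + 4, 1], [9, 5, x + 4]]) - (-11)·det([[4, 2, 2], [4, x + 4, 1], [8, 5, x + 4]]) + (-6)·det([[4, x + 5, 2], [4, 5, 1], [8, 9, x + 4]]) - (-4)·det([[4, x + 5, 2], [4, 5, x + 4], [8, 9, 5]]).

Evaluating gives χ_A(x) = x^4 + 4x^3 + 6x^2 + 4x + 1 = (x + 1)^4.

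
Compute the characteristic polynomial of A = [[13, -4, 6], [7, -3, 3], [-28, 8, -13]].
χ_A(x) = (x + 1)^3

xI - A = [[x - 13, 4, -6], [-7, x + 3, -3], [28, -8, x + 13]].

Expanding det(xI - A) along the first row:
det(xI - A) = + (x - 13)·det([[x + 3, -3], [-8, x + 13]]) - (4)·det([[-7, -3], [28, x + 13]]) + (-6)·det([[-7, x + 3], [28, -8]]).

Evaluating gives χ_A(x) = x^3 + 3x^2 + 3x + 1 = (x + 1)^3.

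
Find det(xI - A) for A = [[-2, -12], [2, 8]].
χ_A(x) = (x - 4)(x - 2)

xI - A = [[x + 2, 12], [-2, x - 8]].

Expanding det(xI - A) along the first row:
det(xI - A) = + (x + 2)·det([[x - 8]]) - (12)·det([[-2]]).

Evaluating gives χ_A(x) = x^2 - 6x + 8 = (x - 4)(x - 2).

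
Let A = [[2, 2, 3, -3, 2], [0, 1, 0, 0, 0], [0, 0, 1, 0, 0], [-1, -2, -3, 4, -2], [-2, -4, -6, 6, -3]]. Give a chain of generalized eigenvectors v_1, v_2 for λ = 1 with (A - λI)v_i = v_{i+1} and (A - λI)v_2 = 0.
We seek v_1 ∈ ker((A - I)^2) \ ker(A - I), then set v_{i+1} = (A - I) v_i.

One such chain is v_1 = [[0, 1, -2, -3, -2]]^T, v_2 = [[1, 0, 0, -1, -2]]^T. Check: (A - I) v_2 = [[0, 0, 0, 0, 0]]^T = 0.

v_1 = [[0, 1, -2, -3, -2]]^T, v_2 = [[1, 0, 0, -1, -2]]^T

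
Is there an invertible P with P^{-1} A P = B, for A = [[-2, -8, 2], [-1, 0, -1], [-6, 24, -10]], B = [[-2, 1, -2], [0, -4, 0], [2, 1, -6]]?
Two matrices over a field are similar if and only if they have the same invariant factors.

Both A and B have characteristic polynomial (x + 4)^3 and minimal polynomial (x + 4)^2. Computing further, both have invariant factors x + 4, (x + 4)^2. Hence A and B are similar.

Yes.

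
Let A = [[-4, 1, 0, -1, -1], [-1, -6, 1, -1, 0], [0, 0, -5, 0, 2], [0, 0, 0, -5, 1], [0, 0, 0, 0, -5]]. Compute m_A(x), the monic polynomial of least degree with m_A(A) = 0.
m_A(x) = (x + 5)^3

The characteristic polynomial factors as (x + 5)^5. The minimal polynomial is ∏(x - λ)^{k_λ} where k_λ is the size of the largest Jordan block at λ.

For λ = -5: rank(A + 5I) = 3, and the largest Jordan block has size 3 (the smallest k with rank((A + 5I)^k) = rank((A + 5I)^(k+1))).

So m_A(x) = (x + 5)^3.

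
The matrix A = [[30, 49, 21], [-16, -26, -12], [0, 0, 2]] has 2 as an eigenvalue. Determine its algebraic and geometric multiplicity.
algebraic multiplicity 3, geometric multiplicity 2

The characteristic polynomial is (x - 2)^3, so the factor x - 2 appears with exponent 3: the algebraic multiplicity is 3.

rank(A - 2I) = 1, so the eigenspace has dimension 3 - 1 = 2: the geometric multiplicity is 2.

Since 2 < 3, A is not diagonalizable.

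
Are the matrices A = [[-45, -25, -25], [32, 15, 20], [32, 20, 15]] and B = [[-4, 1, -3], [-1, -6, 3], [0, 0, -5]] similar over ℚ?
Yes.

Two matrices over a field are similar if and only if they have the same invariant factors.

Both A and B have characteristic polynomial (x + 5)^3 and minimal polynomial (x + 5)^2. Computing further, both have invariant factors x + 5, (x + 5)^2. Hence A and B are similar.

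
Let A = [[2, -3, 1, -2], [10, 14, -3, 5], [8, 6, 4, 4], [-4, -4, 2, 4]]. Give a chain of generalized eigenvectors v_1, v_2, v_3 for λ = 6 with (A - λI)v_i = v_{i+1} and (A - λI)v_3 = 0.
We seek v_1 ∈ ker((A - 6I)^3) \ ker((A - 6I)^2), then set v_{i+1} = (A - 6I) v_i.

One such chain is v_1 = [[0, 3, 1, -4]]^T, v_2 = [[0, 1, 0, -2]]^T, v_3 = [[1, -2, -2, 0]]^T. Check: (A - 6I) v_3 = [[0, 0, 0, 0]]^T = 0.

v_1 = [[0, 3, 1, -4]]^T, v_2 = [[0, 1, 0, -2]]^T, v_3 = [[1, -2, -2, 0]]^T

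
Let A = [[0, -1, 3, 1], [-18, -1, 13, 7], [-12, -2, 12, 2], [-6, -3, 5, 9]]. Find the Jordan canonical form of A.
The characteristic polynomial is det(xI - A) = (x - 6)^2(x - 4)^2, so the eigenvalues are 4 (algebraic multiplicity 2), 6 (algebraic multiplicity 2).

For λ = 4: rank(A - 4I) = 3, rank((A - 4I)^2) = 2. The eigenspace has dimension 4 - 3 = 1, so there is 1 Jordan block; the rank sequence gives block sizes [2].

For λ = 6: rank(A - 6I) = 2. The eigenspace has dimension 4 - 2 = 2, so there are 2 Jordan blocks; the rank sequence gives block sizes [1, 1].

Assembling the blocks gives the Jordan form J above.

J = [[4, 1, 0, 0], [0, 4, 0, 0], [0, 0, 6, 0], [0, 0, 0, 6]]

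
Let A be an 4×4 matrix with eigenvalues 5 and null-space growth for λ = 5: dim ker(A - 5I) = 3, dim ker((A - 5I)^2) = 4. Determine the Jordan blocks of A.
Jordan blocks: (5, 2), (5, 1), (5, 1)

λ = 5: successive nullity increments [3, 1] count blocks of size ≥ k; block sizes are [2, 1, 1].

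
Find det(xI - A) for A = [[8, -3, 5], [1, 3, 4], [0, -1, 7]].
xI - A = [[x - 8, 3, -5], [-1, x - 3, -4], [0, 1, x - 7]].

Expanding det(xI - A) along the first row:
det(xI - A) = + (x - 8)·det([[x - 3, -4], [1, x - 7]]) - (3)·det([[-1, -4], [0, x - 7]]) + (-5)·det([[-1, x - 3], [0, 1]]).

Evaluating gives χ_A(x) = x^3 - 18x^2 + 108x - 216 = (x - 6)^3.

χ_A(x) = (x - 6)^3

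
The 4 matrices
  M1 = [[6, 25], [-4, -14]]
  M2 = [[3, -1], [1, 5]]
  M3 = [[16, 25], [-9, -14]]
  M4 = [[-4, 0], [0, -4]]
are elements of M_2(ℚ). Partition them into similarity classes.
4 classes: {M1}, {M2}, {M3}, {M4}

Characteristic polynomials: χ_{M1} = (x + 4)^2, χ_{M2} = (x - 4)^2, χ_{M3} = (x - 1)^2, χ_{M4} = (x + 4)^2.

{M1}: invariant factors (x + 4)^2.

{M2}: invariant factors (x - 4)^2.

{M3}: invariant factors (x - 1)^2.

{M4}: invariant factors x + 4, x + 4.

Matrices are similar if and only if their invariant-factor lists agree; the partition into similarity classes is {M1}, {M2}, {M3}, {M4}.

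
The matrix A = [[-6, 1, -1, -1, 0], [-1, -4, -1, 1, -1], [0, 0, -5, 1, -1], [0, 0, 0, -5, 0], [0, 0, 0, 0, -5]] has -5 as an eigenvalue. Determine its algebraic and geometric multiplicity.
algebraic multiplicity 5, geometric multiplicity 2

The characteristic polynomial is (x + 5)^5, so the factor x + 5 appears with exponent 5: the algebraic multiplicity is 5.

rank(A + 5I) = 3, so the eigenspace has dimension 5 - 3 = 2: the geometric multiplicity is 2.

Since 2 < 5, A is not diagonalizable.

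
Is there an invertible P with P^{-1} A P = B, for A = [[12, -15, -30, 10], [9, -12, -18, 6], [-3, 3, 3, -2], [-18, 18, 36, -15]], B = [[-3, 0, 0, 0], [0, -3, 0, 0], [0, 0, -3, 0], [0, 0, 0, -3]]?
No.

Both have characteristic polynomial (x + 3)^4, but the minimal polynomial of A is (x + 3)^2 while the minimal polynomial of B is x + 3. The minimal polynomial is a similarity invariant, so A and B are not similar.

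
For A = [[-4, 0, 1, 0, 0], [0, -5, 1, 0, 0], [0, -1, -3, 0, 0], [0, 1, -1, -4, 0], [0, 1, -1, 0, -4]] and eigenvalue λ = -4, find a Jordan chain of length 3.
v_1 = [[-1, 0, 1, -1, -1]]^T, v_2 = [[1, 1, 1, -1, -1]]^T, v_3 = [[1, 0, 0, 0, 0]]^T

We seek v_1 ∈ ker((A + 4I)^3) \ ker((A + 4I)^2), then set v_{i+1} = (A + 4I) v_i.

One such chain is v_1 = [[-1, 0, 1, -1, -1]]^T, v_2 = [[1, 1, 1, -1, -1]]^T, v_3 = [[1, 0, 0, 0, 0]]^T. Check: (A + 4I) v_3 = [[0, 0, 0, 0, 0]]^T = 0.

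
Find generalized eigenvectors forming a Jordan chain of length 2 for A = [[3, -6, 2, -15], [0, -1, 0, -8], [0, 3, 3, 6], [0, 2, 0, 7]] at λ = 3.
We seek v_1 ∈ ker((A - 3I)^2) \ ker(A - 3I), then set v_{i+1} = (A - 3I) v_i.

One such chain is v_1 = [[2, 2, -1, -1]]^T, v_2 = [[1, 0, 0, 0]]^T. Check: (A - 3I) v_2 = [[0, 0, 0, 0]]^T = 0.

v_1 = [[2, 2, -1, -1]]^T, v_2 = [[1, 0, 0, 0]]^T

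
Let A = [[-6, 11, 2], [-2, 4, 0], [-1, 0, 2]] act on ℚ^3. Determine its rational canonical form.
R = [[0, 0, 4], [1, 0, 4], [0, 1, 0]]

The invariant factors of A (the non-unit diagonal entries of the Smith normal form of xI - A over ℚ[x]) are x^3 - 4x - 4, each dividing the next. The characteristic polynomial is their product, x^3 - 4x - 4.

The rational canonical form is the block-diagonal matrix of companion matrices C(f_i):
R = [[0, 0, 4], [1, 0, 4], [0, 1, 0]].

Note the characteristic polynomial does not split into linear factors over ℚ, so A has no Jordan form over ℚ; the rational canonical form exists over any field.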